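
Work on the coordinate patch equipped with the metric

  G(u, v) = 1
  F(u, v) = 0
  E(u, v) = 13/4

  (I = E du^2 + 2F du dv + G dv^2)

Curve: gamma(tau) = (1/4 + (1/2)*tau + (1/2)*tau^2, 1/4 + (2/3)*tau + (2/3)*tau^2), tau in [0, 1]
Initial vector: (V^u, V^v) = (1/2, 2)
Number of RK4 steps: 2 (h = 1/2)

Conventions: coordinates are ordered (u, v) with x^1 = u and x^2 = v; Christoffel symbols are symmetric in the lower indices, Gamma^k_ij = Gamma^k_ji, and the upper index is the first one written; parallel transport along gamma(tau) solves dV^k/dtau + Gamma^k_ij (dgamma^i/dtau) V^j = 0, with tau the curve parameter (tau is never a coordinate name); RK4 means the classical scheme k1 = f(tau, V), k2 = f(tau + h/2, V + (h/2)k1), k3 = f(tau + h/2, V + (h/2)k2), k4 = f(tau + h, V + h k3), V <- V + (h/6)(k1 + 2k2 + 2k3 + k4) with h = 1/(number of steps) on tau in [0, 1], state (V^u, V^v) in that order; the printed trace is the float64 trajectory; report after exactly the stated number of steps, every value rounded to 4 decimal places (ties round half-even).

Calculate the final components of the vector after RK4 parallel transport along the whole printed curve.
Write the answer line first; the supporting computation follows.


Answer: V^u = 0.5000, V^v = 2.0000

gamma'(tau) = (1/2 + tau, 2/3 + (4/3)*tau); f(tau, V)^k = -Gamma^k_ij(gamma(tau)) gamma'^i(tau) V^j; h = 1/2; intermediate values shown to 6 dp
curve data and Christoffel symbols at the stage parameters:
  tau = 0.000000: gamma = (0.250000, 0.250000), gamma' = (0.500000, 0.666667); Gamma_uuu = 0.000000, Gamma_uuv = 0.000000, Gamma_uvv = 0.000000, Gamma_vuu = 0.000000, Gamma_vuv = 0.000000, Gamma_vvv = 0.000000
  tau = 0.250000: gamma = (0.406250, 0.458333), gamma' = (0.750000, 1.000000); Gamma_uuu = 0.000000, Gamma_uuv = 0.000000, Gamma_uvv = 0.000000, Gamma_vuu = 0.000000, Gamma_vuv = 0.000000, Gamma_vvv = 0.000000
  tau = 0.500000: gamma = (0.625000, 0.750000), gamma' = (1.000000, 1.333333); Gamma_uuu = 0.000000, Gamma_uuv = 0.000000, Gamma_uvv = 0.000000, Gamma_vuu = 0.000000, Gamma_vuv = 0.000000, Gamma_vvv = 0.000000
  tau = 0.750000: gamma = (0.906250, 1.125000), gamma' = (1.250000, 1.666667); Gamma_uuu = 0.000000, Gamma_uuv = 0.000000, Gamma_uvv = 0.000000, Gamma_vuu = 0.000000, Gamma_vuv = 0.000000, Gamma_vvv = 0.000000
  tau = 1.000000: gamma = (1.250000, 1.583333), gamma' = (1.500000, 2.000000); Gamma_uuu = 0.000000, Gamma_uuv = 0.000000, Gamma_uvv = 0.000000, Gamma_vuu = 0.000000, Gamma_vuv = 0.000000, Gamma_vvv = 0.000000
step 0: V^u = 0.5000, V^v = 2.0000
step 1: k1 = (0.000000, 0.000000), k2 = (0.000000, 0.000000), k3 = (0.000000, 0.000000), k4 = (0.000000, 0.000000); V <- V + (h/6)(k1 + 2k2 + 2k3 + k4): V^u = 0.5000, V^v = 2.0000
step 2: k1 = (0.000000, 0.000000), k2 = (0.000000, 0.000000), k3 = (0.000000, 0.000000), k4 = (0.000000, 0.000000); V <- V + (h/6)(k1 + 2k2 + 2k3 + k4): V^u = 0.5000, V^v = 2.0000


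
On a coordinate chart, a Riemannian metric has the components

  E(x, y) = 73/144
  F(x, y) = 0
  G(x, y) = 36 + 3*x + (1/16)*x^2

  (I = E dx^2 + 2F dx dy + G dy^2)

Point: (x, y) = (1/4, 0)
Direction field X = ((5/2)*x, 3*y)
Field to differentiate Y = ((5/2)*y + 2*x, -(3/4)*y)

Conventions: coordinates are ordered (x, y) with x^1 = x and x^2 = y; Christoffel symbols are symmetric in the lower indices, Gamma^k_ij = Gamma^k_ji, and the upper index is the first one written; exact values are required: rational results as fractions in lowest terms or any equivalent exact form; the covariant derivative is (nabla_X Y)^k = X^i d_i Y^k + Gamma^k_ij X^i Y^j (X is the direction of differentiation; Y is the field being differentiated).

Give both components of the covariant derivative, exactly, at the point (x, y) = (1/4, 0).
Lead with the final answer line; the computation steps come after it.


Answer: (nabla_X Y)^x = 5/4, (nabla_X Y)^y = 0

E = 73/144, F = 0, G = 9409/256 at the point
E_x = 0, E_y = 0, F_x = 0, F_y = 0, G_x = 97/32, G_y = 0
EG - F^2 = 686857/36864;  g^inv = (36864/686857) * [[9409/256, 0], [0, 73/144]]
first-kind symbols [ij,l] = (1/2)(d_i g_jl + d_j g_il - d_l g_ij): [xx,x] = E_x/2 = 0, [xx,y] = F_x - E_y/2 = 0, [xy,x] = E_y/2 = 0, [xy,y] = G_x/2 = 97/64, [yy,x] = F_y - G_x/2 = -97/64, [yy,y] = G_y/2 = 0
Gamma^x_ij = (G*[ij,x] - F*[ij,y])/(EG - F^2), Gamma^y_ij = (E*[ij,y] - F*[ij,x])/(EG - F^2)
Gamma_xxx = 0, Gamma_xxy = 0, Gamma_xyy = -873/292, Gamma_yxx = 0, Gamma_yxy = 4/97, Gamma_yyy = 0
X = (5/8, 0), Y = (1/2, 0) at the point


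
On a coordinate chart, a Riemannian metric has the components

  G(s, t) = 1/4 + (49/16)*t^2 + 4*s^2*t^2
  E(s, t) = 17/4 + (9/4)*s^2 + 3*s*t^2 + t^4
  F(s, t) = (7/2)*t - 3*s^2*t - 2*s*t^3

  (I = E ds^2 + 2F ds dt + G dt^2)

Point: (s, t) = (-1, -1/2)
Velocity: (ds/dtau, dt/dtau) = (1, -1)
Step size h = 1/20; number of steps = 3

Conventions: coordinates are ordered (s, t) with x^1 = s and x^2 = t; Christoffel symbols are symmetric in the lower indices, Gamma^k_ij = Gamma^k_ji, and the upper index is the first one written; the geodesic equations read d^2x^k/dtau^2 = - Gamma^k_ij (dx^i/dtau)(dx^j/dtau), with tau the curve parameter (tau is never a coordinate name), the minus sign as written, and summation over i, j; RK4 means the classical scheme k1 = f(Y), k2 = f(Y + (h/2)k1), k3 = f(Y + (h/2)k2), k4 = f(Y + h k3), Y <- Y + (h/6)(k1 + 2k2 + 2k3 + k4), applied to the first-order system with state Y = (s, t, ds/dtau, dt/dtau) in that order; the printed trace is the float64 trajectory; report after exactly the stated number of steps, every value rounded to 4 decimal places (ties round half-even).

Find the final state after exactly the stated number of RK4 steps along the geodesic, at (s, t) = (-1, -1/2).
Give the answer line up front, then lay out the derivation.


Answer: s = -0.8438, t = -0.6225, ds/dtau = 1.0884, dt/dtau = -0.6547

f(Y) = (ds/dtau, dt/dtau, -Gamma^s_ij Y'^i Y'^j, -Gamma^t_ij Y'^i Y'^j) with the Gammas evaluated at the stage position; h = 0.050000; intermediate values shown to 6 dp
step 0: s = -1.0000, t = -0.5000, ds/dtau = 1.0000, dt/dtau = -1.0000
step 1:
  k1: at (s, t) = (-1.000000, -0.500000), (ds/dtau, dt/dtau) = (1.000000, -1.000000); Gamma_sss = -0.504046, Gamma_sst = 0.176135, Gamma_stt = 0.373392, Gamma_tss = -2.109531, Gamma_tst = -0.452432, Gamma_ttt = -1.659314; k1 = (1.000000, -1.000000, 0.482923, 2.863981)
  k2: at (s, t) = (-0.975000, -0.525000), (ds/dtau, dt/dtau) = (1.012073, -0.928400); Gamma_sss = -0.538668, Gamma_sst = 0.170484, Gamma_stt = 0.417728, Gamma_tss = -2.036887, Gamma_tst = -0.452263, Gamma_ttt = -1.561091; k2 = (1.012073, -0.928400, 0.512079, 2.582013)
  k3: at (s, t) = (-0.974698, -0.523210), (ds/dtau, dt/dtau) = (1.012802, -0.935450); Gamma_sss = -0.538311, Gamma_sst = 0.170192, Gamma_stt = 0.414742, Gamma_tss = -2.043641, Gamma_tst = -0.451885, Gamma_ttt = -1.566155; k3 = (1.012802, -0.935450, 0.511744, 2.610536)
  k4: at (s, t) = (-0.949360, -0.546772), (ds/dtau, dt/dtau) = (1.025587, -0.869473); Gamma_sss = -0.573877, Gamma_sst = 0.161916, Gamma_stt = 0.459866, Gamma_tss = -1.981776, Gamma_tst = -0.452244, Gamma_ttt = -1.472243; k4 = (1.025587, -0.869473, 0.544737, 2.390930)
  Y <- Y + (h/6)(k1 + 2k2 + 2k3 + k4): s = -0.9494, t = -0.5466, ds/dtau = 1.0256, dt/dtau = -0.8697
step 2:
  k1: at (s, t) = (-0.949372, -0.546643), (ds/dtau, dt/dtau) = (1.025628, -0.869667); Gamma_sss = -0.573814, Gamma_sst = 0.161916, Gamma_stt = 0.459629, Gamma_tss = -1.982213, Gamma_tst = -0.452221, Gamma_ttt = -1.472634; k1 = (1.025628, -0.869667, 0.544819, 2.392174)
  k2: at (s, t) = (-0.923732, -0.568385), (ds/dtau, dt/dtau) = (1.039248, -0.809862); Gamma_sss = -0.610008, Gamma_sst = 0.150916, Gamma_stt = 0.504925, Gamma_tss = -1.931550, Gamma_tst = -0.453389, Gamma_ttt = -1.383222; k2 = (1.039248, -0.809862, 0.581699, 2.230180)
  k3: at (s, t) = (-0.923391, -0.566890), (ds/dtau, dt/dtau) = (1.040170, -0.813912); Gamma_sss = -0.609784, Gamma_sst = 0.150824, Gamma_stt = 0.502083, Gamma_tss = -1.936828, Gamma_tst = -0.453042, Gamma_ttt = -1.387199; k3 = (1.040170, -0.813912, 0.582529, 2.247416)
  k4: at (s, t) = (-0.897364, -0.587339), (ds/dtau, dt/dtau) = (1.054754, -0.757296); Gamma_sss = -0.646766, Gamma_sst = 0.137148, Gamma_stt = 0.548270, Gamma_tss = -1.894473, Gamma_tst = -0.455422, Gamma_ttt = -1.299653; k4 = (1.054754, -0.757296, 0.624197, 2.125414)
  Y <- Y + (h/6)(k1 + 2k2 + 2k3 + k4): s = -0.8974, t = -0.5873, ds/dtau = 1.0548, dt/dtau = -0.7574
step 3:
  k1: at (s, t) = (-0.897379, -0.587264), (ds/dtau, dt/dtau) = (1.054773, -0.757393); Gamma_sss = -0.646719, Gamma_sst = 0.137165, Gamma_stt = 0.548112, Gamma_tss = -1.894698, Gamma_tst = -0.455405, Gamma_ttt = -1.299886; k1 = (1.054773, -0.757393, 0.624238, 2.125986)
  k2: at (s, t) = (-0.871009, -0.606199), (ds/dtau, dt/dtau) = (1.070379, -0.704244); Gamma_sss = -0.684220, Gamma_sst = 0.120710, Gamma_stt = 0.594872, Gamma_tss = -1.860710, Gamma_tst = -0.459293, Gamma_ttt = -1.214119; k2 = (1.070379, -0.704244, 0.670871, 2.041553)
  k3: at (s, t) = (-0.870619, -0.604870), (ds/dtau, dt/dtau) = (1.071545, -0.706355); Gamma_sss = -0.684124, Gamma_sst = 0.120779, Gamma_stt = 0.592027, Gamma_tss = -1.865216, Gamma_tst = -0.458923, Gamma_ttt = -1.217519; k3 = (1.071545, -0.706355, 0.672967, 2.054413)
  k4: at (s, t) = (-0.843801, -0.622582), (ds/dtau, dt/dtau) = (1.088421, -0.654673); Gamma_sss = -0.722252, Gamma_sst = 0.101475, Gamma_stt = 0.639824, Gamma_tss = -1.837975, Gamma_tst = -0.464690, Gamma_ttt = -1.131804; k4 = (1.088421, -0.654673, 0.726012, 2.000226)
  Y <- Y + (h/6)(k1 + 2k2 + 2k3 + k4): s = -0.8438, t = -0.6225, ds/dtau = 1.0884, dt/dtau = -0.6547


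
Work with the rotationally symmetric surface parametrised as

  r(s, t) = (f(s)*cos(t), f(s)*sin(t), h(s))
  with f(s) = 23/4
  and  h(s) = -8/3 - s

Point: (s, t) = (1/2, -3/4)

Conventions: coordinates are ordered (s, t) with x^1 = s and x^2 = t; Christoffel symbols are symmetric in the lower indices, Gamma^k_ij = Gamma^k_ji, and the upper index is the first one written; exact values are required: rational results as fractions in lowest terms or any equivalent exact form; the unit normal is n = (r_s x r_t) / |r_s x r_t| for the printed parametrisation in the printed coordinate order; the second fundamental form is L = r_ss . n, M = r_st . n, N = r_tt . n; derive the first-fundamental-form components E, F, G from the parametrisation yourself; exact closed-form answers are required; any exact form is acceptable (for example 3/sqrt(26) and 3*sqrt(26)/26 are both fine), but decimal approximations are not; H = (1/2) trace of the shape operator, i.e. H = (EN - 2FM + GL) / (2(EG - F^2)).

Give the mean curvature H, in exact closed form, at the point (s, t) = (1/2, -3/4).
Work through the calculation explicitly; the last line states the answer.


f = 23/4, f' = 0, f'' = 0, h' = -1, h'' = 0
E = 1, F = 0, G = 529/16; answer radicand W^2 = 1
unnormalised second-form numerators: l = 0, m = 0, n = -23/4; L = l/sqrt(1), and similarly M = m/sqrt(W^2), N = n/sqrt(W^2)
H = (E*n - 2*F*m + G*l) / (2*(EG - F^2)*sqrt(W^2)); E*n - 2*F*m + G*l = -23/4, EG - F^2 = 529/16, so H = (-2/23)/sqrt(1)

Answer: H = -2/23


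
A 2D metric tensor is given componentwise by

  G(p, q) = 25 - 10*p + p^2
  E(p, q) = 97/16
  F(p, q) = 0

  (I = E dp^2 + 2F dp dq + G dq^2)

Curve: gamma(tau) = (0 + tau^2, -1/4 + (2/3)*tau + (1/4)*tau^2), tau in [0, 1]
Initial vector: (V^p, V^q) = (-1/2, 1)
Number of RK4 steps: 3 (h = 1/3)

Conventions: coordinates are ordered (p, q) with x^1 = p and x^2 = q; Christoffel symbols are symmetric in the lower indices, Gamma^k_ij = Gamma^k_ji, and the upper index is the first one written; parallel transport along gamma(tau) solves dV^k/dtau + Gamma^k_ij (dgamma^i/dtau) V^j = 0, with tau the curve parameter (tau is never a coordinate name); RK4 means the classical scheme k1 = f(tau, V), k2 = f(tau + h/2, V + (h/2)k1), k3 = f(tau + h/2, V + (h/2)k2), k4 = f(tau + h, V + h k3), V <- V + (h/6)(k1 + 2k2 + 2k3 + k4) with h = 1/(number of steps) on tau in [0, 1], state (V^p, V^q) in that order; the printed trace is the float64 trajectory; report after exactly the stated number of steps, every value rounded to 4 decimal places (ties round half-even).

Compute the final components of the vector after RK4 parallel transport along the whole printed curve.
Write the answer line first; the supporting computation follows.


Answer: V^p = -1.2044, V^q = 1.0524

gamma'(tau) = (2*tau, 2/3 + (1/2)*tau); f(tau, V)^k = -Gamma^k_ij(gamma(tau)) gamma'^i(tau) V^j; h = 1/3; intermediate values shown to 6 dp
curve data and Christoffel symbols at the stage parameters:
  tau = 0.000000: gamma = (0.000000, -0.250000), gamma' = (0.000000, 0.666667); Gamma_ppp = 0.000000, Gamma_ppq = 0.000000, Gamma_pqq = 0.824742, Gamma_qpp = 0.000000, Gamma_qpq = -0.200000, Gamma_qqq = 0.000000
  tau = 0.166667: gamma = (0.027778, -0.131944), gamma' = (0.333333, 0.750000); Gamma_ppp = 0.000000, Gamma_ppq = 0.000000, Gamma_pqq = 0.820160, Gamma_qpp = 0.000000, Gamma_qpq = -0.201117, Gamma_qqq = 0.000000
  tau = 0.333333: gamma = (0.111111, 0.000000), gamma' = (0.666667, 0.833333); Gamma_ppp = 0.000000, Gamma_ppq = 0.000000, Gamma_pqq = 0.806415, Gamma_qpp = 0.000000, Gamma_qpq = -0.204545, Gamma_qqq = 0.000000
  tau = 0.500000: gamma = (0.250000, 0.145833), gamma' = (1.000000, 0.916667); Gamma_ppp = 0.000000, Gamma_ppq = 0.000000, Gamma_pqq = 0.783505, Gamma_qpp = 0.000000, Gamma_qpq = -0.210526, Gamma_qqq = 0.000000
  tau = 0.666667: gamma = (0.444444, 0.305556), gamma' = (1.333333, 1.000000); Gamma_ppp = 0.000000, Gamma_ppq = 0.000000, Gamma_pqq = 0.751432, Gamma_qpp = 0.000000, Gamma_qpq = -0.219512, Gamma_qqq = 0.000000
  tau = 0.833333: gamma = (0.694444, 0.479167), gamma' = (1.666667, 1.083333); Gamma_ppp = 0.000000, Gamma_ppq = 0.000000, Gamma_pqq = 0.710195, Gamma_qpp = 0.000000, Gamma_qpq = -0.232258, Gamma_qqq = 0.000000
  tau = 1.000000: gamma = (1.000000, 0.666667), gamma' = (2.000000, 1.166667); Gamma_ppp = 0.000000, Gamma_ppq = 0.000000, Gamma_pqq = 0.659794, Gamma_qpp = 0.000000, Gamma_qpq = -0.250000, Gamma_qqq = 0.000000
step 0: V^p = -0.5000, V^q = 1.0000
step 1: k1 = (-0.549828, -0.066667), k2 = (-0.608286, -0.022947), k3 = (-0.612768, -0.023928), k4 = (-0.666652, 0.015232); V <- V + (h/6)(k1 + 2k2 + 2k3 + k4): V^p = -0.7033, V^q = 0.9919
step 2: k1 = (-0.666592, 0.015391), k2 = (-0.714262, 0.052212), k3 = (-0.718670, 0.051971), k4 = (-0.758388, 0.088434); V <- V + (h/6)(k1 + 2k2 + 2k3 + k4): V^p = -0.9416, V^q = 1.0093
step 3: k1 = (-0.758404, 0.088698), k2 = (-0.787890, 0.127679), k3 = (-0.792888, 0.128958), k4 = (-0.809990, 0.174402); V <- V + (h/6)(k1 + 2k2 + 2k3 + k4): V^p = -1.2044, V^q = 1.0524


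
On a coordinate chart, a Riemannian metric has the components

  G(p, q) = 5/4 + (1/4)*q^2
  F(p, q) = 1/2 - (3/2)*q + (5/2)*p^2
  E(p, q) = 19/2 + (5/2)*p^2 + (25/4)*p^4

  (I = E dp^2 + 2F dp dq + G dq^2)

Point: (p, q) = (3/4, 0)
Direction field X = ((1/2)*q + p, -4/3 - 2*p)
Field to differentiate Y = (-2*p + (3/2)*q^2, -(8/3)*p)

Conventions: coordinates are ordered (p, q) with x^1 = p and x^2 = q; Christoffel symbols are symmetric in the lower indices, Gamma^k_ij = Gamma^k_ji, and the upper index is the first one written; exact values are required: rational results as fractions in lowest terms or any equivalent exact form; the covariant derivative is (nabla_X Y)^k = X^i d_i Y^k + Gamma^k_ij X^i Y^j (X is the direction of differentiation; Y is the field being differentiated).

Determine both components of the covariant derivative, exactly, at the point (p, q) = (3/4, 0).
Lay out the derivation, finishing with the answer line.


E = 13193/1024, F = 61/32, G = 5/4 at the point
E_p = 915/64, E_q = 0, F_p = 15/4, F_q = -3/2, G_p = 0, G_q = 0
EG - F^2 = 51081/4096;  g^inv = (4096/51081) * [[5/4, -61/32], [-61/32, 13193/1024]]
first-kind symbols [ij,l] = (1/2)(d_i g_jl + d_j g_il - d_l g_ij): [pp,p] = E_p/2 = 915/128, [pp,q] = F_p - E_q/2 = 15/4, [pq,p] = E_q/2 = 0, [pq,q] = G_p/2 = 0, [qq,p] = F_q - G_p/2 = -3/2, [qq,q] = G_q/2 = 0
Gamma^p_ij = (G*[ij,p] - F*[ij,q])/(EG - F^2), Gamma^q_ij = (E*[ij,q] - F*[ij,p])/(EG - F^2)
Gamma_ppp = 2440/17027, Gamma_ppq = 0, Gamma_pqq = -2560/17027, Gamma_qpp = 47360/17027, Gamma_qpq = 0, Gamma_qqq = 3904/17027
X = (3/4, -17/6), Y = (-3/2, -2) at the point

Answer: (nabla_X Y)^p = -256753/102162, (nabla_X Y)^q = -195634/51081


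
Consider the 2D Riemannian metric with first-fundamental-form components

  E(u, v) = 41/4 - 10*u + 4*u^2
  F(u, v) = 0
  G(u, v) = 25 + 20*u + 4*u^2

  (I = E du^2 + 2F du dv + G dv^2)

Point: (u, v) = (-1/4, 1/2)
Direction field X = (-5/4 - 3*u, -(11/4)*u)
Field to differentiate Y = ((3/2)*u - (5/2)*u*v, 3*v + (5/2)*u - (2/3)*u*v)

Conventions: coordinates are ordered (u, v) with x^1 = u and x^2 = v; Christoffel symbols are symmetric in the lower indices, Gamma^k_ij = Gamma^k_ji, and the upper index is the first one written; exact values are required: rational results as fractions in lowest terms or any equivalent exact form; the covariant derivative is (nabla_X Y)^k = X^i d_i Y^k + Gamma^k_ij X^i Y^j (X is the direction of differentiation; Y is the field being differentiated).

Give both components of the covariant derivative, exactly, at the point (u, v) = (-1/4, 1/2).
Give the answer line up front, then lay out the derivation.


Answer: (nabla_X Y)^u = -69/416, (nabla_X Y)^v = 1489/1728

E = 13, F = 0, G = 81/4 at the point
E_u = -12, E_v = 0, F_u = 0, F_v = 0, G_u = 18, G_v = 0
EG - F^2 = 1053/4;  g^inv = (4/1053) * [[81/4, 0], [0, 13]]
first-kind symbols [ij,l] = (1/2)(d_i g_jl + d_j g_il - d_l g_ij): [uu,u] = E_u/2 = -6, [uu,v] = F_u - E_v/2 = 0, [uv,u] = E_v/2 = 0, [uv,v] = G_u/2 = 9, [vv,u] = F_v - G_u/2 = -9, [vv,v] = G_v/2 = 0
Gamma^u_ij = (G*[ij,u] - F*[ij,v])/(EG - F^2), Gamma^v_ij = (E*[ij,v] - F*[ij,u])/(EG - F^2)
Gamma_uuu = -6/13, Gamma_uuv = 0, Gamma_uvv = -9/13, Gamma_vuu = 0, Gamma_vuv = 4/9, Gamma_vvv = 0
X = (-1/2, 11/16), Y = (-1/16, 23/24) at the point


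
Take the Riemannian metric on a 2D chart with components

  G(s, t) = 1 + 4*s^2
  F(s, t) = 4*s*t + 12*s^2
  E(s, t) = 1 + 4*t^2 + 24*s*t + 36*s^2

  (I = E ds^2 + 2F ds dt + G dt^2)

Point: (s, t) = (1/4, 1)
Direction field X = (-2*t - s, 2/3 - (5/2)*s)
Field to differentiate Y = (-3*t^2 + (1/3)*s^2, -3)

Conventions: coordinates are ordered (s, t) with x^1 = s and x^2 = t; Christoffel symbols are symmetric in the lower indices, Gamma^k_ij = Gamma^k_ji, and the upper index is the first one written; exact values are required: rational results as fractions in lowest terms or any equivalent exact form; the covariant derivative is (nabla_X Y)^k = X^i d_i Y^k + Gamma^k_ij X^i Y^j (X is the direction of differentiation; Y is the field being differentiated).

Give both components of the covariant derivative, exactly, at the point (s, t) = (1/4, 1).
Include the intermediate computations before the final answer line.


E = 53/4, F = 7/4, G = 5/4 at the point
E_s = 42, E_t = 14, F_s = 10, F_t = 1, G_s = 2, G_t = 0
EG - F^2 = 27/2;  g^inv = (2/27) * [[5/4, -7/4], [-7/4, 53/4]]
first-kind symbols [ij,l] = (1/2)(d_i g_jl + d_j g_il - d_l g_ij): [ss,s] = E_s/2 = 21, [ss,t] = F_s - E_t/2 = 3, [st,s] = E_t/2 = 7, [st,t] = G_s/2 = 1, [tt,s] = F_t - G_s/2 = 0, [tt,t] = G_t/2 = 0
Gamma^s_ij = (G*[ij,s] - F*[ij,t])/(EG - F^2), Gamma^t_ij = (E*[ij,t] - F*[ij,s])/(EG - F^2)
Gamma_sss = 14/9, Gamma_sst = 14/27, Gamma_stt = 0, Gamma_tss = 2/9, Gamma_tst = 2/27, Gamma_ttt = 0
X = (-9/4, 1/24), Y = (-143/48, -3) at the point

Answer: (nabla_X Y)^s = 205873/15552, (nabla_X Y)^t = 30799/15552


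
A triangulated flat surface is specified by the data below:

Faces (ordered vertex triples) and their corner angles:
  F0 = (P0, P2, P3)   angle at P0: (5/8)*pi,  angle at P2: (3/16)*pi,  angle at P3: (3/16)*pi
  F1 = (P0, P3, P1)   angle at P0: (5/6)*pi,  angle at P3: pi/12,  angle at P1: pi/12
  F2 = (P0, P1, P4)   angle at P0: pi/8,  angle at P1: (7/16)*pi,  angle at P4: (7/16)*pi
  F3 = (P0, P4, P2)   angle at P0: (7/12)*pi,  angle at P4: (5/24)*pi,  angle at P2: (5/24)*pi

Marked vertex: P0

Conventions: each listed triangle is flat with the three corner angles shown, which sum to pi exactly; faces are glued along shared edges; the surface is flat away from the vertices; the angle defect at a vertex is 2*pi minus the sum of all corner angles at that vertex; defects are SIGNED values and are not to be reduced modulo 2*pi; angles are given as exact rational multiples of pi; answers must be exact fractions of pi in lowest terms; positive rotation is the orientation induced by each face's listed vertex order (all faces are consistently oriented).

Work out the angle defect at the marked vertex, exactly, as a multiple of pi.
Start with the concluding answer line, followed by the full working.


Answer: defect(P0) = -pi/6

Sum of corner angles at P0: (13/6)*pi
defect = 2*pi - (13/6)*pi


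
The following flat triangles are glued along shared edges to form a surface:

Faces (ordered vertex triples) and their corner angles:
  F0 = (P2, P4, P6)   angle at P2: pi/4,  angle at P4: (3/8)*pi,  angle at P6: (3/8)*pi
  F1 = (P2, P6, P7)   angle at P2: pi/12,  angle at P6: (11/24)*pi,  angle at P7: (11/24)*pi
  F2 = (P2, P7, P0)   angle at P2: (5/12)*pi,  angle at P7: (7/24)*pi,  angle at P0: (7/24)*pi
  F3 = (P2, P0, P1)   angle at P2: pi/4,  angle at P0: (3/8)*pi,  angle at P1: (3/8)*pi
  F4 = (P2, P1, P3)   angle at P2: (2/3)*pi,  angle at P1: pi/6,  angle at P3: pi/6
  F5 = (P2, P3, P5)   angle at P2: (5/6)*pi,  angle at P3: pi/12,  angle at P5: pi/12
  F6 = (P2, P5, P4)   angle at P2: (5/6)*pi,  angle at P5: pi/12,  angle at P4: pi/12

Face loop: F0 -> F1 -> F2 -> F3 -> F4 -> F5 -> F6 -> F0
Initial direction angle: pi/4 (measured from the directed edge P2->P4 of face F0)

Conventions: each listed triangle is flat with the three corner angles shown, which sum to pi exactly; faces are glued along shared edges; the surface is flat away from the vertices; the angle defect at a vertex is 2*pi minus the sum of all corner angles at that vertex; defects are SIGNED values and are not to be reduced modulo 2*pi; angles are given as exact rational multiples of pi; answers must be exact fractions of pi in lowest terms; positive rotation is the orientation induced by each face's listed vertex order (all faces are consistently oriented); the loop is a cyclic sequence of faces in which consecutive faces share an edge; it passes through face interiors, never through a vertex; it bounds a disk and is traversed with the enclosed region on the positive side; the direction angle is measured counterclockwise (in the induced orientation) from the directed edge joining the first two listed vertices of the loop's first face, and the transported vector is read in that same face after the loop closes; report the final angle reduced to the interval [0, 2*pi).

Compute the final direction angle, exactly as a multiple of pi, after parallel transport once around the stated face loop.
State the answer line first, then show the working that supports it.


Answer: final direction angle = (11/12)*pi

enclosed vertex P2: corner angles sum to (10/3)*pi, defect = 2*pi - (10/3)*pi = (-4/3)*pi
holonomy = initial angle + sum of enclosed defects (mod 2*pi), positive in the induced orientation
final angle = pi/4 - (4/3)*pi = (11/12)*pi (mod 2*pi)


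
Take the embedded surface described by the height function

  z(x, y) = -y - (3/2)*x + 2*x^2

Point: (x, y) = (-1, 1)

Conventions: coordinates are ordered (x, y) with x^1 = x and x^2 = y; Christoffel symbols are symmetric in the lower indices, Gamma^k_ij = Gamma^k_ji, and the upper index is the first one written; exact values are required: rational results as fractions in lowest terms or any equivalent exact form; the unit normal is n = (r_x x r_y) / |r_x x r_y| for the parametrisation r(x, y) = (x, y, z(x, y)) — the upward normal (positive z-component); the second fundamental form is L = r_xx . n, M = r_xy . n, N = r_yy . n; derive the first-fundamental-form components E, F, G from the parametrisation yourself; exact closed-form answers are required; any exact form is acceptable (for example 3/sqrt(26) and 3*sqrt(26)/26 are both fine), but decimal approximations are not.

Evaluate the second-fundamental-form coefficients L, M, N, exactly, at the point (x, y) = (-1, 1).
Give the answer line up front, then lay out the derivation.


Answer: L = 8*sqrt(129)/129, M = 0, N = 0

z_x = -11/2, z_y = -1, z_xx = 4, z_xy = 0, z_yy = 0
E = 125/4, F = 11/2, G = 2; answer radicand W^2 = 129/4
unnormalised second-form numerators: l = 4, m = 0, n = 0; L = l/sqrt(129/4), and similarly M = m/sqrt(W^2), N = n/sqrt(W^2)


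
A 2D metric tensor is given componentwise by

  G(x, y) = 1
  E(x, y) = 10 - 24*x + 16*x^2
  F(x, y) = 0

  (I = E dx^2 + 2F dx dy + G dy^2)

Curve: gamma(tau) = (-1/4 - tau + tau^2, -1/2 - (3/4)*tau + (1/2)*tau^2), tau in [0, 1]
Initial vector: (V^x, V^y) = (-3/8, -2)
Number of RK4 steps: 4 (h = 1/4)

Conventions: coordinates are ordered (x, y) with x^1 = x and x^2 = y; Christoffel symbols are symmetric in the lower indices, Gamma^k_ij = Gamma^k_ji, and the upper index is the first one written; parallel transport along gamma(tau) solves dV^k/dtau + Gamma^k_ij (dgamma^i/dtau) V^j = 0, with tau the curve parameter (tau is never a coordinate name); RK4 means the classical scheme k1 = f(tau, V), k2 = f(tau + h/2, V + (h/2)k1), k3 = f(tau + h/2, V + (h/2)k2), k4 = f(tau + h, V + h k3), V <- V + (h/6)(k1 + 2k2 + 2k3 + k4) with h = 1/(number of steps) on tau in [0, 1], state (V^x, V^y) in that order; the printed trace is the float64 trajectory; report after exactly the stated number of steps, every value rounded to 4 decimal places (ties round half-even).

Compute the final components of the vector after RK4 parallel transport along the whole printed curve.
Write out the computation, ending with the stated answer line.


gamma'(tau) = (-1 + 2*tau, -3/4 + tau); f(tau, V)^k = -Gamma^k_ij(gamma(tau)) gamma'^i(tau) V^j; h = 1/4; intermediate values shown to 6 dp
curve data and Christoffel symbols at the stage parameters:
  tau = 0.000000: gamma = (-0.250000, -0.500000), gamma' = (-1.000000, -0.750000); Gamma_xxx = -0.941176, Gamma_xxy = 0.000000, Gamma_xyy = 0.000000, Gamma_yxx = 0.000000, Gamma_yxy = 0.000000, Gamma_yyy = 0.000000
  tau = 0.125000: gamma = (-0.359375, -0.585938), gamma' = (-0.750000, -0.625000); Gamma_xxx = -0.857844, Gamma_xxy = 0.000000, Gamma_xyy = 0.000000, Gamma_yxx = 0.000000, Gamma_yxy = 0.000000, Gamma_yyy = 0.000000
  tau = 0.250000: gamma = (-0.437500, -0.656250), gamma' = (-0.500000, -0.500000); Gamma_xxx = -0.806366, Gamma_xxy = 0.000000, Gamma_xyy = 0.000000, Gamma_yxx = 0.000000, Gamma_yxy = 0.000000, Gamma_yyy = 0.000000
  tau = 0.375000: gamma = (-0.484375, -0.710938), gamma' = (-0.250000, -0.375000); Gamma_xxx = -0.778205, Gamma_xxy = 0.000000, Gamma_xyy = 0.000000, Gamma_yxx = 0.000000, Gamma_yxy = 0.000000, Gamma_yyy = 0.000000
  tau = 0.500000: gamma = (-0.500000, -0.750000), gamma' = (0.000000, -0.250000); Gamma_xxx = -0.769231, Gamma_xxy = 0.000000, Gamma_xyy = 0.000000, Gamma_yxx = 0.000000, Gamma_yxy = 0.000000, Gamma_yyy = 0.000000
  tau = 0.625000: gamma = (-0.484375, -0.773438), gamma' = (0.250000, -0.125000); Gamma_xxx = -0.778205, Gamma_xxy = 0.000000, Gamma_xyy = 0.000000, Gamma_yxx = 0.000000, Gamma_yxy = 0.000000, Gamma_yyy = 0.000000
  tau = 0.750000: gamma = (-0.437500, -0.781250), gamma' = (0.500000, 0.000000); Gamma_xxx = -0.806366, Gamma_xxy = 0.000000, Gamma_xyy = 0.000000, Gamma_yxx = 0.000000, Gamma_yxy = 0.000000, Gamma_yyy = 0.000000
  tau = 0.875000: gamma = (-0.359375, -0.773438), gamma' = (0.750000, 0.125000); Gamma_xxx = -0.857844, Gamma_xxy = 0.000000, Gamma_xyy = 0.000000, Gamma_yxx = 0.000000, Gamma_yxy = 0.000000, Gamma_yyy = 0.000000
  tau = 1.000000: gamma = (-0.250000, -0.750000), gamma' = (1.000000, 0.250000); Gamma_xxx = -0.941176, Gamma_xxy = 0.000000, Gamma_xyy = 0.000000, Gamma_yxx = 0.000000, Gamma_yxy = 0.000000, Gamma_yyy = 0.000000
step 0: V^x = -0.3750, V^y = -2.0000
step 1: k1 = (0.352941, 0.000000), k2 = (0.212884, 0.000000), k3 = (0.224148, 0.000000), k4 = (0.128600, 0.000000); V <- V + (h/6)(k1 + 2k2 + 2k3 + k4): V^x = -0.3185, V^y = -2.0000
step 2: k1 = (0.128420, 0.000000), k2 = (0.058845, 0.000000), k3 = (0.060537, 0.000000), k4 = (0.000000, 0.000000); V <- V + (h/6)(k1 + 2k2 + 2k3 + k4): V^x = -0.3032, V^y = -2.0000
step 3: k1 = (0.000000, 0.000000), k2 = (-0.058991, 0.000000), k3 = (-0.060426, 0.000000), k4 = (-0.128343, 0.000000); V <- V + (h/6)(k1 + 2k2 + 2k3 + k4): V^x = -0.3185, V^y = -2.0000
step 4: k1 = (-0.128420, 0.000000), k2 = (-0.215256, 0.000000), k3 = (-0.222239, 0.000000), k4 = (-0.352072, 0.000000); V <- V + (h/6)(k1 + 2k2 + 2k3 + k4): V^x = -0.3750, V^y = -2.0000

Answer: V^x = -0.3750, V^y = -2.0000


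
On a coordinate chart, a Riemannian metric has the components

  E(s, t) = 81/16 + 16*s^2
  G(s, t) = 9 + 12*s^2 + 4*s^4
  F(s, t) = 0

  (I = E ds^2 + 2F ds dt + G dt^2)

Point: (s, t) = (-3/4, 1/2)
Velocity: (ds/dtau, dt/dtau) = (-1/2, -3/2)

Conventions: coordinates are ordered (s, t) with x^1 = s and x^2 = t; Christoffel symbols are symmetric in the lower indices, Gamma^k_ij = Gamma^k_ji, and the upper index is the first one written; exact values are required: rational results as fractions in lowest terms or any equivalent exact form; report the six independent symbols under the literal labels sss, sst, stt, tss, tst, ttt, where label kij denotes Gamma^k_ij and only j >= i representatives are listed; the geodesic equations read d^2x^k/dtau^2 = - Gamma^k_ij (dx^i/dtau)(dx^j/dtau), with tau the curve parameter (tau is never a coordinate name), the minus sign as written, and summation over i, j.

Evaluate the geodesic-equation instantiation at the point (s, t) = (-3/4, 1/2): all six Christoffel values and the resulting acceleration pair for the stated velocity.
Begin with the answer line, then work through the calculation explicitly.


Answer: Gamma_sss = -64/75, Gamma_sst = 0, Gamma_stt = 22/25, Gamma_tss = 0, Gamma_tst = -8/11, Gamma_ttt = 0; accelerations (d^2s/dtau^2, d^2t/dtau^2) = (-53/30, 12/11)

E = 225/16, F = 0, G = 1089/64 at the point
E_s = -24, E_t = 0, F_s = 0, F_t = 0, G_s = -99/4, G_t = 0
EG - F^2 = 245025/1024;  g^inv = (1024/245025) * [[1089/64, 0], [0, 225/16]]
first-kind symbols [ij,l] = (1/2)(d_i g_jl + d_j g_il - d_l g_ij): [ss,s] = E_s/2 = -12, [ss,t] = F_s - E_t/2 = 0, [st,s] = E_t/2 = 0, [st,t] = G_s/2 = -99/8, [tt,s] = F_t - G_s/2 = 99/8, [tt,t] = G_t/2 = 0
Gamma^s_ij = (G*[ij,s] - F*[ij,t])/(EG - F^2), Gamma^t_ij = (E*[ij,t] - F*[ij,s])/(EG - F^2)
Gamma_sss = -64/75, Gamma_sst = 0, Gamma_stt = 22/25, Gamma_tss = 0, Gamma_tst = -8/11, Gamma_ttt = 0
d^2s/dtau^2 = -(Gamma_sss*(-1/2)^2 + 2*Gamma_sst*(-1/2)*(-3/2) + Gamma_stt*(-3/2)^2) = -53/30
d^2t/dtau^2 = -(Gamma_tss*(-1/2)^2 + 2*Gamma_tst*(-1/2)*(-3/2) + Gamma_ttt*(-3/2)^2) = 12/11


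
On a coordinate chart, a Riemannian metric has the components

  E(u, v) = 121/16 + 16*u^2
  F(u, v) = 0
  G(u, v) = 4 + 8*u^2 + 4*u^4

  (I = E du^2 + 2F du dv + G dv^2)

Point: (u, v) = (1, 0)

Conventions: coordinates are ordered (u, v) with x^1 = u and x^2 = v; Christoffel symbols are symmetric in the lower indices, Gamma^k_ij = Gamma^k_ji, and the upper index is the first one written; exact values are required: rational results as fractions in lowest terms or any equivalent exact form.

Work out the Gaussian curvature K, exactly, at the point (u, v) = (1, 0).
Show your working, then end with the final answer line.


E = 377/16, F = 0, G = 16, EG - F^2 = 377 at the point
E_u = 32, E_v = 0, F_u = 0, F_v = 0, G_u = 32, G_v = 0
E_vv = 0, F_uv = 0, G_uu = 64
Evaluate Brioschi's two determinant matrices M1, M2 and divide by (EG - F^2)^2.
M1 = [[-E_vv/2 + F_uv - G_uu/2, E_u/2, F_u - E_v/2], [F_v - G_u/2, E, F], [G_v/2, F, G]] = [[-32, 16, 0], [-16, 377/16, 0], [0, 0, 16]]; det M1 = -7968
M2 = [[0, E_v/2, G_u/2], [E_v/2, E, F], [G_u/2, F, G]] = [[0, 0, 16], [0, 377/16, 0], [16, 0, 16]]; det M2 = -6032
det M1 - det M2 = -1936; K = -1936 / (377)^2 = -1936/142129

Answer: K = -1936/142129


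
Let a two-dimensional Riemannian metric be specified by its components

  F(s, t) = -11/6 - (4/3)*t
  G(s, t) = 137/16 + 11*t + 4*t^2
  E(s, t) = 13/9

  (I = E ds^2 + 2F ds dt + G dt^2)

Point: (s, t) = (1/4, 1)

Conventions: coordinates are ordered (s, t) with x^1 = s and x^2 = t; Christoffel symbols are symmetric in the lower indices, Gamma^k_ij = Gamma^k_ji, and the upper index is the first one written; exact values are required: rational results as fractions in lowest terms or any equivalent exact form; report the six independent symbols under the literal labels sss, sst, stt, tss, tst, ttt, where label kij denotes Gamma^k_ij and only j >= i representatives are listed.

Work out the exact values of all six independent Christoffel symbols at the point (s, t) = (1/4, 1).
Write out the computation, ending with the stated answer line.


E = 13/9, F = -19/6, G = 377/16 at the point
E_s = 0, E_t = 0, F_s = 0, F_t = -4/3, G_s = 0, G_t = 19
EG - F^2 = 3457/144;  g^inv = (144/3457) * [[377/16, 19/6], [19/6, 13/9]]
first-kind symbols [ij,l] = (1/2)(d_i g_jl + d_j g_il - d_l g_ij): [ss,s] = E_s/2 = 0, [ss,t] = F_s - E_t/2 = 0, [st,s] = E_t/2 = 0, [st,t] = G_s/2 = 0, [tt,s] = F_t - G_s/2 = -4/3, [tt,t] = G_t/2 = 19/2
Gamma^s_ij = (G*[ij,s] - F*[ij,t])/(EG - F^2), Gamma^t_ij = (E*[ij,t] - F*[ij,s])/(EG - F^2)

Answer: Gamma_sss = 0, Gamma_sst = 0, Gamma_stt = -192/3457, Gamma_tss = 0, Gamma_tst = 0, Gamma_ttt = 1368/3457


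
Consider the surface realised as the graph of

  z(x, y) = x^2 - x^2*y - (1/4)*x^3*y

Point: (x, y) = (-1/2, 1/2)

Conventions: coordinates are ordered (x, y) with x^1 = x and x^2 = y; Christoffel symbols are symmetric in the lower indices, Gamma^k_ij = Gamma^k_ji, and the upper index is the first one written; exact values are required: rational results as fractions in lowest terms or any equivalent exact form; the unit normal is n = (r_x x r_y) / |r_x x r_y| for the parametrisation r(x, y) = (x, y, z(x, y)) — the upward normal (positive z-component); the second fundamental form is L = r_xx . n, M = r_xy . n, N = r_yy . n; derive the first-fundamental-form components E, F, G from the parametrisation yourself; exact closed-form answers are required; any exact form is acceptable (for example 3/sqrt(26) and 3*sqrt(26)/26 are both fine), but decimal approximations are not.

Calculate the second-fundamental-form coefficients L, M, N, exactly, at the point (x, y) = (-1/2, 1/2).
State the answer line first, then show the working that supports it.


Answer: L = 22*sqrt(1434)/717, M = 13*sqrt(1434)/717, N = 0

z_x = -19/32, z_y = -7/32, z_xx = 11/8, z_xy = 13/16, z_yy = 0
E = 1385/1024, F = 133/1024, G = 1073/1024; answer radicand W^2 = 717/512
unnormalised second-form numerators: l = 11/8, m = 13/16, n = 0; L = l/sqrt(717/512), and similarly M = m/sqrt(W^2), N = n/sqrt(W^2)


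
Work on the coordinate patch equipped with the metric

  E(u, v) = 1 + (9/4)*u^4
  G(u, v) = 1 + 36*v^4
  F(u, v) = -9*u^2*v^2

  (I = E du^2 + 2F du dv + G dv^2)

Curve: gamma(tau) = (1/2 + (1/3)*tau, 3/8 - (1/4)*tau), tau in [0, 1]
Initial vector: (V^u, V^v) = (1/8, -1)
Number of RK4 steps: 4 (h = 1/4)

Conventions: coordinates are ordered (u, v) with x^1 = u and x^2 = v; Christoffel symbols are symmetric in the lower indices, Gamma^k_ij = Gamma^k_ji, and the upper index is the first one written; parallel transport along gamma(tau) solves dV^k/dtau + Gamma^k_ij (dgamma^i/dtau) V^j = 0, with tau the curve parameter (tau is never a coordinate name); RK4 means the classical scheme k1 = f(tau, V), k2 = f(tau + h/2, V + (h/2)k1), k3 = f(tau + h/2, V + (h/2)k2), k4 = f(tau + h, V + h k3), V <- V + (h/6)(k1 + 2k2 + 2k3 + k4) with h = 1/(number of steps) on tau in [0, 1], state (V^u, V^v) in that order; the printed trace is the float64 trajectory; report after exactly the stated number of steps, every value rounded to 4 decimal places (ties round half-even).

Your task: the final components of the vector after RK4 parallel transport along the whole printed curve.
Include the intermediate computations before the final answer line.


gamma'(tau) = (1/3, -1/4); f(tau, V)^k = -Gamma^k_ij(gamma(tau)) gamma'^i(tau) V^j; h = 1/4; intermediate values shown to 6 dp
curve data and Christoffel symbols at the stage parameters:
  tau = 0.000000: gamma = (0.500000, 0.375000), gamma' = (0.333333, -0.250000); Gamma_uuu = 0.303637, Gamma_uuv = 0.000000, Gamma_uvv = -0.910912, Gamma_vuu = -0.683184, Gamma_vuv = 0.000000, Gamma_vvv = 2.049552
  tau = 0.125000: gamma = (0.541667, 0.343750), gamma' = (0.333333, -0.250000); Gamma_uuu = 0.421593, Gamma_uuv = 0.000000, Gamma_uvv = -1.070197, Gamma_vuu = -0.679164, Gamma_vuv = 0.000000, Gamma_vvv = 1.724031
  tau = 0.250000: gamma = (0.583333, 0.312500), gamma' = (0.333333, -0.250000); Gamma_uuu = 0.556929, Gamma_uuv = 0.000000, Gamma_uvv = -1.193419, Gamma_vuu = -0.639332, Gamma_vuv = 0.000000, Gamma_vvv = 1.369996
  tau = 0.375000: gamma = (0.625000, 0.281250), gamma' = (0.333333, -0.250000); Gamma_uuu = 0.700401, Gamma_uuv = 0.000000, Gamma_uvv = -1.260722, Gamma_vuu = -0.567325, Gamma_vuv = 0.000000, Gamma_vvv = 1.021185
  tau = 0.500000: gamma = (0.666667, 0.250000), gamma' = (0.333333, -0.250000); Gamma_uuu = 0.841183, Gamma_uuv = 0.000000, Gamma_uvv = -1.261774, Gamma_vuu = -0.473165, Gamma_vuv = 0.000000, Gamma_vvv = 0.709748
  tau = 0.625000: gamma = (0.708333, 0.218750), gamma' = (0.333333, -0.250000); Gamma_uuu = 0.969942, Gamma_uuv = 0.000000, Gamma_uvv = -1.198164, Gamma_vuu = -0.370021, Gamma_vuv = 0.000000, Gamma_vvv = 0.457085
  tau = 0.750000: gamma = (0.750000, 0.187500), gamma' = (0.333333, -0.250000); Gamma_uuu = 1.080863, Gamma_uuv = 0.000000, Gamma_uvv = -1.080863, Gamma_vuu = -0.270216, Gamma_vuv = 0.000000, Gamma_vvv = 0.270216
  tau = 0.875000: gamma = (0.791667, 0.156250), gamma' = (0.333333, -0.250000); Gamma_uuu = 1.171890, Gamma_uuv = 0.000000, Gamma_uvv = -0.925176, Gamma_vuu = -0.182601, Gamma_vuv = 0.000000, Gamma_vvv = 0.144158
  tau = 1.000000: gamma = (0.833333, 0.125000), gamma' = (0.333333, -0.250000); Gamma_uuu = 1.243717, Gamma_uuv = 0.000000, Gamma_uvv = -0.746230, Gamma_vuu = -0.111934, Gamma_vuv = 0.000000, Gamma_vvv = 0.067161
step 0: V^u = 0.1250, V^v = -1.0000
step 1: k1 = (0.215076, -0.483922), k2 = (0.262389, -0.422695), k3 = (0.259510, -0.418057), k4 = (0.294288, -0.337830); V <- V + (h/6)(k1 + 2k2 + 2k3 + k4): V^u = 0.1897, V^v = -1.1043
step 2: k1 = (0.294255, -0.337792), k2 = (0.308483, -0.249871), k3 = (0.304604, -0.246729), k4 = (0.293255, -0.164956); V <- V + (h/6)(k1 + 2k2 + 2k3 + k4): V^u = 0.2653, V^v = -1.1666
step 3: k1 = (0.293623, -0.165163), k2 = (0.258002, -0.098424), k3 = (0.256942, -0.098020), k4 = (0.203142, -0.050786); V <- V + (h/6)(k1 + 2k2 + 2k3 + k4): V^u = 0.3289, V^v = -1.1920
step 4: k1 = (0.203601, -0.050900), k2 = (0.138756, -0.021621), k3 = (0.141076, -0.021982), k4 = (0.072429, -0.006519); V <- V + (h/6)(k1 + 2k2 + 2k3 + k4): V^u = 0.3637, V^v = -1.1980

Answer: V^u = 0.3637, V^v = -1.1980


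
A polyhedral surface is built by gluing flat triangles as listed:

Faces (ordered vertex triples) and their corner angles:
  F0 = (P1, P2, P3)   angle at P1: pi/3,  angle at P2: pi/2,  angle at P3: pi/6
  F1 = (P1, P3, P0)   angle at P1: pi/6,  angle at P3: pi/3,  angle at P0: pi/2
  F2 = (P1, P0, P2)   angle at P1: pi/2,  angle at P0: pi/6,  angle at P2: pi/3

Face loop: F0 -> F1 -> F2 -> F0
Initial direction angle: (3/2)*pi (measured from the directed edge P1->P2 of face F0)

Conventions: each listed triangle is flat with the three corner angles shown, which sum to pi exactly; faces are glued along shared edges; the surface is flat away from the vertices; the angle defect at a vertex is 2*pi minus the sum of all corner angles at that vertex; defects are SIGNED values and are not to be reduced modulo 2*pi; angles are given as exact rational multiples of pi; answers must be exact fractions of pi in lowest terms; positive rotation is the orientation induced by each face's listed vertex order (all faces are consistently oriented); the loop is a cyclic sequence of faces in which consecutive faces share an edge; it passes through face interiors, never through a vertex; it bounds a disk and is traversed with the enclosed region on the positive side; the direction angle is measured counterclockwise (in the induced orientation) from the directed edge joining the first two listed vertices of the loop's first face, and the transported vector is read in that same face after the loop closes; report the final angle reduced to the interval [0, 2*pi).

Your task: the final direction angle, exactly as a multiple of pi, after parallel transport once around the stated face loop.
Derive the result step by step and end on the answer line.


enclosed vertex P1: corner angles sum to pi, defect = 2*pi - pi = pi
holonomy = initial angle + sum of enclosed defects (mod 2*pi), positive in the induced orientation
final angle = (3/2)*pi + pi = pi/2 (mod 2*pi)

Answer: final direction angle = pi/2
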